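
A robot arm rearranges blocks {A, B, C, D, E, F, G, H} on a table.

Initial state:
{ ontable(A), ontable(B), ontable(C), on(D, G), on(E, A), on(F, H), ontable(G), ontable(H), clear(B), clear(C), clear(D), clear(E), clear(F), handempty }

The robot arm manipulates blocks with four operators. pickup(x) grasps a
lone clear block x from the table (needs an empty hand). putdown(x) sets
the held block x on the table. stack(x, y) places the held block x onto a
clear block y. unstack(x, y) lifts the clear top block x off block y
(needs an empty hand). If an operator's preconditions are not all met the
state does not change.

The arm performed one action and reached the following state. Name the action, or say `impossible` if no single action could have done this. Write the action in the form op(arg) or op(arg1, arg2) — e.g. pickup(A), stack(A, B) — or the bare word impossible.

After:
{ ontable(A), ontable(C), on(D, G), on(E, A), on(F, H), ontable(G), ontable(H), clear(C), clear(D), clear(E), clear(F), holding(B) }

target: towers=[A/E; C; G/D; H/F] holding=B
     unstack(E, A) → towers=[A; B; C; G/D; H/F] holding=E
         pickup(B) → towers=[A/E; C; G/D; H/F] holding=B  ← match
     unstack(F, H) → towers=[A/E; B; C; G/D; H] holding=F
     unstack(D, G) → towers=[A/E; B; C; G; H/F] holding=D
         pickup(C) → towers=[A/E; B; G/D; H/F] holding=C

pickup(B)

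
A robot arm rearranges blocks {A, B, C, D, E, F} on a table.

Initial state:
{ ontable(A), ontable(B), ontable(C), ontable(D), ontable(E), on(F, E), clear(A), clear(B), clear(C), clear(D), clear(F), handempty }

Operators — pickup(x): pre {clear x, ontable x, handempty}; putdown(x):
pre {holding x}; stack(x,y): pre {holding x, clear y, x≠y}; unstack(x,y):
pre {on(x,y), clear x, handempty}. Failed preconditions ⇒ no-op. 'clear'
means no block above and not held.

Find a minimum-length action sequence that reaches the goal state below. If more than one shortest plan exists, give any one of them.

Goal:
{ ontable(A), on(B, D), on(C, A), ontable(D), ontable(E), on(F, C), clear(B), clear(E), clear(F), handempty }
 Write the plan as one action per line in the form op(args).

pickup(B)
stack(B, D)
pickup(C)
stack(C, A)
unstack(F, E)
stack(F, C)

step 1 (pickup(B)): towers=[A; C; D; E/F] holding=B
step 2 (stack(B, D)): towers=[A; C; D/B; E/F] holding=-
step 3 (pickup(C)): towers=[A; D/B; E/F] holding=C
step 4 (stack(C, A)): towers=[A/C; D/B; E/F] holding=-
step 5 (unstack(F, E)): towers=[A/C; D/B; E] holding=F
step 6 (stack(F, C)): towers=[A/C/F; D/B; E] holding=-
goal check: towers=[A/C/F; D/B; E] holding=- — reached (length 6, optimal by BFS)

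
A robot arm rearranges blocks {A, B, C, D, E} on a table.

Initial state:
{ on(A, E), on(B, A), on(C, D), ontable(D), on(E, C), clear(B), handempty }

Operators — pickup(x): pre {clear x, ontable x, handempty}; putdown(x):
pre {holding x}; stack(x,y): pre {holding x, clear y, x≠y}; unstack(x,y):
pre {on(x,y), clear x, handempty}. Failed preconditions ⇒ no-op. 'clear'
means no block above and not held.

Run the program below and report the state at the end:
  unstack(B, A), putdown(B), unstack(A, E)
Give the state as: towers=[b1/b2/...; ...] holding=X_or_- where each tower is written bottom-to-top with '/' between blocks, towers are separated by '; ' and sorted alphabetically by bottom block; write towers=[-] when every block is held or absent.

towers=[B; D/C/E] holding=A

step 1 (unstack(B, A)): towers=[D/C/E/A] holding=B
step 2 (putdown(B)): towers=[B; D/C/E/A] holding=-
step 3 (unstack(A, E)): towers=[B; D/C/E] holding=A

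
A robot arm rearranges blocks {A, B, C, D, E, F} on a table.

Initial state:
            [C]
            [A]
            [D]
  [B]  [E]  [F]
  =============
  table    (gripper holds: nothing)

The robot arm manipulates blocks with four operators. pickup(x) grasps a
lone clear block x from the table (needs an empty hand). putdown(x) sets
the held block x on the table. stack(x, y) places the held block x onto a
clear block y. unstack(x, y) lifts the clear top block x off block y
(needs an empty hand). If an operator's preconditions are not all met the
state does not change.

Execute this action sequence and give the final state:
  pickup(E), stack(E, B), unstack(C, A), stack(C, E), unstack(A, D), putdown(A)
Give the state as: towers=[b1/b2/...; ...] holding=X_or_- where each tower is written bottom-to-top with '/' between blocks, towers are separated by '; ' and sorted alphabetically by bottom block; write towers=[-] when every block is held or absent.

towers=[A; B/E/C; F/D] holding=-

step 1 (pickup(E)): towers=[B; F/D/A/C] holding=E
step 2 (stack(E, B)): towers=[B/E; F/D/A/C] holding=-
step 3 (unstack(C, A)): towers=[B/E; F/D/A] holding=C
step 4 (stack(C, E)): towers=[B/E/C; F/D/A] holding=-
step 5 (unstack(A, D)): towers=[B/E/C; F/D] holding=A
step 6 (putdown(A)): towers=[A; B/E/C; F/D] holding=-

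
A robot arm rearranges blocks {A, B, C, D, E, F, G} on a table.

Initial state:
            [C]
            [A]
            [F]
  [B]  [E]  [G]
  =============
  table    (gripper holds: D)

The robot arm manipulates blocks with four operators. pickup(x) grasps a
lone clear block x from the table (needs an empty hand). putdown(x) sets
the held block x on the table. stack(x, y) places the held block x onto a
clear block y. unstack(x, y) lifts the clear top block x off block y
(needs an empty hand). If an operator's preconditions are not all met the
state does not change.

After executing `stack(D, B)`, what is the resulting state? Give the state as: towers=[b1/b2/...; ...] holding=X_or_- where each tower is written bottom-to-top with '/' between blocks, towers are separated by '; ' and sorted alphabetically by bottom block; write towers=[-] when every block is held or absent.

before: towers=[B; E; G/F/A/C] holding=D
pre[stack(D, B)]: holding(D) yes, clear(B) yes, D≠B yes
all met → apply stack(D, B)
after:  towers=[B/D; E; G/F/A/C] holding=-

towers=[B/D; E; G/F/A/C] holding=-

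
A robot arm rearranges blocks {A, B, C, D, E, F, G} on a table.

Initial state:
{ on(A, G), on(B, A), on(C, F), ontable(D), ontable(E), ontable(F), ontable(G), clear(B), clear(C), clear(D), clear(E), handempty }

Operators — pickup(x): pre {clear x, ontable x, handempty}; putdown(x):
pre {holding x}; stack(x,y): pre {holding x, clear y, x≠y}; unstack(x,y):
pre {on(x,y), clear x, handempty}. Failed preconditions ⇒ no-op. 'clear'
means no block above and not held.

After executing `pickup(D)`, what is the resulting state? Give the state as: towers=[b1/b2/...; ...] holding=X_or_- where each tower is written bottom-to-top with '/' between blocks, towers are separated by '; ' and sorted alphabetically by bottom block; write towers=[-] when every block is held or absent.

towers=[E; F/C; G/A/B] holding=D

before: towers=[D; E; F/C; G/A/B] holding=-
pre[pickup(D)]: clear(D) ✓, ontable(D) ✓, handempty ✓
all met → apply pickup(D)
after:  towers=[E; F/C; G/A/B] holding=D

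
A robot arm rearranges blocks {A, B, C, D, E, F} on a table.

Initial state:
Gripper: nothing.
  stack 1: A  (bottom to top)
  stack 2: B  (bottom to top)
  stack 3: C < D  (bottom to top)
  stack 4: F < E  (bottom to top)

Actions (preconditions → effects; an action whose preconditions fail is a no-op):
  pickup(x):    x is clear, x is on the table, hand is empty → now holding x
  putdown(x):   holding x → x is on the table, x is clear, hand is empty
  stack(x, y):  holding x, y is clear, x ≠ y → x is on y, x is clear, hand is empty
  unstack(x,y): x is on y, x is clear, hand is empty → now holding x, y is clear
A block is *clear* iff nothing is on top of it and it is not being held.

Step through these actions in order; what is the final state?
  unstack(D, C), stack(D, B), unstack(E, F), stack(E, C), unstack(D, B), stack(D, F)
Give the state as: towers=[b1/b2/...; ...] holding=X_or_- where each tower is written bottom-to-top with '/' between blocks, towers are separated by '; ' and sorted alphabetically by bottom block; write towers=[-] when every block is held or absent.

towers=[A; B; C/E; F/D] holding=-

step 1 (unstack(D, C)): towers=[A; B; C; F/E] holding=D
step 2 (stack(D, B)): towers=[A; B/D; C; F/E] holding=-
step 3 (unstack(E, F)): towers=[A; B/D; C; F] holding=E
step 4 (stack(E, C)): towers=[A; B/D; C/E; F] holding=-
step 5 (unstack(D, B)): towers=[A; B; C/E; F] holding=D
step 6 (stack(D, F)): towers=[A; B; C/E; F/D] holding=-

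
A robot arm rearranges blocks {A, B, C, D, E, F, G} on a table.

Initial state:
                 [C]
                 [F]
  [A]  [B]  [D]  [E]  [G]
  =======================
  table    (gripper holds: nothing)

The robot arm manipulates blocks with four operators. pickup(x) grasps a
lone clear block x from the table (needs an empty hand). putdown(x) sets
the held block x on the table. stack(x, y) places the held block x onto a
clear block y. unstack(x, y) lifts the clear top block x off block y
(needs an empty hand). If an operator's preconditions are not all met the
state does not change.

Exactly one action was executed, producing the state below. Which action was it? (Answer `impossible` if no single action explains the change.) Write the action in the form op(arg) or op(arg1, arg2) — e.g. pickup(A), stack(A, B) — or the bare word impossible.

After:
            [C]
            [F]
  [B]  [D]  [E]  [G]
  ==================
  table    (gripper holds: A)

target: towers=[B; D; E/F/C; G] holding=A
         pickup(B) → towers=[A; D; E/F/C; G] holding=B
         pickup(G) → towers=[A; B; D; E/F/C] holding=G
         pickup(D) → towers=[A; B; E/F/C; G] holding=D
         pickup(A) → towers=[B; D; E/F/C; G] holding=A  ← match
     unstack(C, F) → towers=[A; B; D; E/F; G] holding=C

pickup(A)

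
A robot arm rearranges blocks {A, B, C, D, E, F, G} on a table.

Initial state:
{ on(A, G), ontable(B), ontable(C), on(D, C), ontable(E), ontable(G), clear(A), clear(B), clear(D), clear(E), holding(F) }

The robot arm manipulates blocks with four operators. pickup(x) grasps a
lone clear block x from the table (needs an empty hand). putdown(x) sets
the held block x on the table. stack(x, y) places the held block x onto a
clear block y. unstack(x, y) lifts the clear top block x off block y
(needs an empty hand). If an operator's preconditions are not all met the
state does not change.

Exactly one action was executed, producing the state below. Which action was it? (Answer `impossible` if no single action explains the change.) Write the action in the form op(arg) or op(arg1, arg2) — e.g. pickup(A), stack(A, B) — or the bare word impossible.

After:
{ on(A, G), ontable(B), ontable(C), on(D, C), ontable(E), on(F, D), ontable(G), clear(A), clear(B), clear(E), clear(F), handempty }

target: towers=[B; C/D/F; E; G/A] holding=-
        putdown(F) → towers=[B; C/D; E; F; G/A] holding=-
       stack(F, B) → towers=[B/F; C/D; E; G/A] holding=-
       stack(F, D) → towers=[B; C/D/F; E; G/A] holding=-  ← match
       stack(F, A) → towers=[B; C/D; E; G/A/F] holding=-
       stack(F, E) → towers=[B; C/D; E/F; G/A] holding=-

stack(F, D)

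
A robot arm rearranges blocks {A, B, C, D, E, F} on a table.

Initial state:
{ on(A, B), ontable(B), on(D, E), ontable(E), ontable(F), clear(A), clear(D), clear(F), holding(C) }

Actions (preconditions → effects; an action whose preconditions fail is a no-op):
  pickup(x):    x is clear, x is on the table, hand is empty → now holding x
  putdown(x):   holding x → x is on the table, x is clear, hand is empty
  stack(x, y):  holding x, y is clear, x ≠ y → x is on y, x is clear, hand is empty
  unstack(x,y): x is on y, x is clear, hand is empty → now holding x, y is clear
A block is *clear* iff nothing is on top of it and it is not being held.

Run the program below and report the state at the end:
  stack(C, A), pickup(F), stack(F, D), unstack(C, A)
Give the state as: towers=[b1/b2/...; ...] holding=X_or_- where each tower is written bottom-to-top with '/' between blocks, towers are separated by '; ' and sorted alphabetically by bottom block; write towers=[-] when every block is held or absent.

towers=[B/A; E/D/F] holding=C

step 1 (stack(C, A)): towers=[B/A/C; E/D; F] holding=-
step 2 (pickup(F)): towers=[B/A/C; E/D] holding=F
step 3 (stack(F, D)): towers=[B/A/C; E/D/F] holding=-
step 4 (unstack(C, A)): towers=[B/A; E/D/F] holding=C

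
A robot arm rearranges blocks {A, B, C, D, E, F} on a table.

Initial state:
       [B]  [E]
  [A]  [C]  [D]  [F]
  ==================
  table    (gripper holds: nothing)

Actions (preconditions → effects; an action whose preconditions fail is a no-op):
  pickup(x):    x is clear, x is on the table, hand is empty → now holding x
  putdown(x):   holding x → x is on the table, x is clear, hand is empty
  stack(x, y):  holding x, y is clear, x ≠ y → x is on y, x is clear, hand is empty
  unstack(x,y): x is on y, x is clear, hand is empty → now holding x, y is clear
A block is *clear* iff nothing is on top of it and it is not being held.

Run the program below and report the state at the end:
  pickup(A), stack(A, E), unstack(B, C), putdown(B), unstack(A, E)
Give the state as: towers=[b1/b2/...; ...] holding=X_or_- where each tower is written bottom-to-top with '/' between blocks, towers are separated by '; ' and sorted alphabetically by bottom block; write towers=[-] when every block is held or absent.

towers=[B; C; D/E; F] holding=A

step 1 (pickup(A)): towers=[C/B; D/E; F] holding=A
step 2 (stack(A, E)): towers=[C/B; D/E/A; F] holding=-
step 3 (unstack(B, C)): towers=[C; D/E/A; F] holding=B
step 4 (putdown(B)): towers=[B; C; D/E/A; F] holding=-
step 5 (unstack(A, E)): towers=[B; C; D/E; F] holding=A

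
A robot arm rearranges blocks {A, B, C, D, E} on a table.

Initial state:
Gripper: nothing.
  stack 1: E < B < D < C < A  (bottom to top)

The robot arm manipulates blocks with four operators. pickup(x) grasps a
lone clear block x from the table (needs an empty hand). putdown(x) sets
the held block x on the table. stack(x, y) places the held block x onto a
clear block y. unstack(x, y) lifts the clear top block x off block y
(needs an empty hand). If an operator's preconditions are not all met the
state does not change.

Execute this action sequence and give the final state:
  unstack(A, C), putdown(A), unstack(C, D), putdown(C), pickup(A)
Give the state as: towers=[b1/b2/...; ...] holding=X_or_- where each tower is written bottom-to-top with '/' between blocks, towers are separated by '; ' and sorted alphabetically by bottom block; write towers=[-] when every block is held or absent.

towers=[C; E/B/D] holding=A

step 1 (unstack(A, C)): towers=[E/B/D/C] holding=A
step 2 (putdown(A)): towers=[A; E/B/D/C] holding=-
step 3 (unstack(C, D)): towers=[A; E/B/D] holding=C
step 4 (putdown(C)): towers=[A; C; E/B/D] holding=-
step 5 (pickup(A)): towers=[C; E/B/D] holding=A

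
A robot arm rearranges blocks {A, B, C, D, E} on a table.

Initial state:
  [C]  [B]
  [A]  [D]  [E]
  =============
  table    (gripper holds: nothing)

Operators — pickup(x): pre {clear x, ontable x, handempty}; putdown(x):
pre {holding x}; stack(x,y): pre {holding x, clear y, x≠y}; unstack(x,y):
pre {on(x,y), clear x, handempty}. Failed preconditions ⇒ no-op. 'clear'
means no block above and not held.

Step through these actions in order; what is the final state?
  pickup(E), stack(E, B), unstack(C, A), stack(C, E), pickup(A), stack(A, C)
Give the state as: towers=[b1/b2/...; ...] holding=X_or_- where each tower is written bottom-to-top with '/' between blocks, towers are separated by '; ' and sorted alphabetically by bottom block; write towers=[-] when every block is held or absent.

towers=[D/B/E/C/A] holding=-

step 1 (pickup(E)): towers=[A/C; D/B] holding=E
step 2 (stack(E, B)): towers=[A/C; D/B/E] holding=-
step 3 (unstack(C, A)): towers=[A; D/B/E] holding=C
step 4 (stack(C, E)): towers=[A; D/B/E/C] holding=-
step 5 (pickup(A)): towers=[D/B/E/C] holding=A
step 6 (stack(A, C)): towers=[D/B/E/C/A] holding=-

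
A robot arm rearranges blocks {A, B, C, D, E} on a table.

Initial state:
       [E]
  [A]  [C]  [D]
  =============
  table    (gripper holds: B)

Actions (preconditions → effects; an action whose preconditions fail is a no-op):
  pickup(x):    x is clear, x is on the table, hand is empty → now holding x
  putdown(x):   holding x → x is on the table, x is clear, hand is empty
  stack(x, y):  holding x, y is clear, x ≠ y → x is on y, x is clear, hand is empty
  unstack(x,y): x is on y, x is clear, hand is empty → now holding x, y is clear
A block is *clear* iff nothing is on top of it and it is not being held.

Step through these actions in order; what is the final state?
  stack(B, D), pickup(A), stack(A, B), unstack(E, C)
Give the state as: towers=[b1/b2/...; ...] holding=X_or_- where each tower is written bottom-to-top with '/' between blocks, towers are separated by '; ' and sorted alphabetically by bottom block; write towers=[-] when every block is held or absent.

towers=[C; D/B/A] holding=E

step 1 (stack(B, D)): towers=[A; C/E; D/B] holding=-
step 2 (pickup(A)): towers=[C/E; D/B] holding=A
step 3 (stack(A, B)): towers=[C/E; D/B/A] holding=-
step 4 (unstack(E, C)): towers=[C; D/B/A] holding=E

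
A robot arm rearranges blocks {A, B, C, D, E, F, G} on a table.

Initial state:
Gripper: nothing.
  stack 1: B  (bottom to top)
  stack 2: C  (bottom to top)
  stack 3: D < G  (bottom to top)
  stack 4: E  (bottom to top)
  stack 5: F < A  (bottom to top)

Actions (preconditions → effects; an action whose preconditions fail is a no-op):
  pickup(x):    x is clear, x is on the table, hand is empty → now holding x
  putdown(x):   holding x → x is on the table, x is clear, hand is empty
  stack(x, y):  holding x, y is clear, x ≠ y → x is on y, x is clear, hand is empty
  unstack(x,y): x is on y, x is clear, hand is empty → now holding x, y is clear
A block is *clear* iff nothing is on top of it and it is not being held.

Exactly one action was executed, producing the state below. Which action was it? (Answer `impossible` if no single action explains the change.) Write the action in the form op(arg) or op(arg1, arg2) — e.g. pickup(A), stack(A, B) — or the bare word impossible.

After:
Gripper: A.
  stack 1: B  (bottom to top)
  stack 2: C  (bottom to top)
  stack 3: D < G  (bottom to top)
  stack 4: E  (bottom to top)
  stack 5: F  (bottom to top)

unstack(A, F)

target: towers=[B; C; D/G; E; F] holding=A
         pickup(B) → towers=[C; D/G; E; F/A] holding=B
     unstack(G, D) → towers=[B; C; D; E; F/A] holding=G
     unstack(A, F) → towers=[B; C; D/G; E; F] holding=A  ← match
         pickup(E) → towers=[B; C; D/G; F/A] holding=E
         pickup(C) → towers=[B; D/G; E; F/A] holding=C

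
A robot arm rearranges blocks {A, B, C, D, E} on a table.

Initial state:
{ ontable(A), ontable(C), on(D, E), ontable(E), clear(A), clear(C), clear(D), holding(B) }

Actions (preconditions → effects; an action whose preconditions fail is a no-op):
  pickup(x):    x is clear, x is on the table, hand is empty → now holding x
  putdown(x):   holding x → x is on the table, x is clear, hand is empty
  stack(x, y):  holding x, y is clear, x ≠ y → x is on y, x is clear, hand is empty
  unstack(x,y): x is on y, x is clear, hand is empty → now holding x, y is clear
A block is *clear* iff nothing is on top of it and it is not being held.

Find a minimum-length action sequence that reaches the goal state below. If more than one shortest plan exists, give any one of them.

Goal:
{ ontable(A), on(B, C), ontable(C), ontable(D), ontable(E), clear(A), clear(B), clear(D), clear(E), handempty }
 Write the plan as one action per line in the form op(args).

stack(B, C)
unstack(D, E)
putdown(D)

step 1 (stack(B, C)): towers=[A; C/B; E/D] holding=-
step 2 (unstack(D, E)): towers=[A; C/B; E] holding=D
step 3 (putdown(D)): towers=[A; C/B; D; E] holding=-
goal check: towers=[A; C/B; D; E] holding=- — reached (length 3, optimal by BFS)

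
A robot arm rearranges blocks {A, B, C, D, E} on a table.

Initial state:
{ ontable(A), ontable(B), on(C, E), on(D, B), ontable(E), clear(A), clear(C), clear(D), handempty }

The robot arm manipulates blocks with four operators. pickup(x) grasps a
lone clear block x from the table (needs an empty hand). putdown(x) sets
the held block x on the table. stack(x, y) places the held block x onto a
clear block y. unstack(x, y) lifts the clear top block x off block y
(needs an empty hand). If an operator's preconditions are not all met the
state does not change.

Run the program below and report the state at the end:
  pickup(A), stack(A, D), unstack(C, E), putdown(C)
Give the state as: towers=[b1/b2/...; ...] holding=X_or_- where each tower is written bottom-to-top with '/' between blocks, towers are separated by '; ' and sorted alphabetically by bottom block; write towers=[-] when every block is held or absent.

step 1 (pickup(A)): towers=[B/D; E/C] holding=A
step 2 (stack(A, D)): towers=[B/D/A; E/C] holding=-
step 3 (unstack(C, E)): towers=[B/D/A; E] holding=C
step 4 (putdown(C)): towers=[B/D/A; C; E] holding=-

towers=[B/D/A; C; E] holding=-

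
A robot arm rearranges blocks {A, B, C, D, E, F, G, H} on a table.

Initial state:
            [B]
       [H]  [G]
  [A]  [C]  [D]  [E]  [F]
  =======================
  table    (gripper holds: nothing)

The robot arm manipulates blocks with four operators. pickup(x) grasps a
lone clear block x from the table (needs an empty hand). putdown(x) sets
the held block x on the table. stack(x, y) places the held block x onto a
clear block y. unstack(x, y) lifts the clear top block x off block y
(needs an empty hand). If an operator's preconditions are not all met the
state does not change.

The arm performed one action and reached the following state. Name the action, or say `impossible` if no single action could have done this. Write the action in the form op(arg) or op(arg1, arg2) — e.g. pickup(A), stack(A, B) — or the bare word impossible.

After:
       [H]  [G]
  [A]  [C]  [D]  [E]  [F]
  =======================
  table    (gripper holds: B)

unstack(B, G)

target: towers=[A; C/H; D/G; E; F] holding=B
         pickup(A) → towers=[C/H; D/G/B; E; F] holding=A
         pickup(E) → towers=[A; C/H; D/G/B; F] holding=E
     unstack(H, C) → towers=[A; C; D/G/B; E; F] holding=H
     unstack(B, G) → towers=[A; C/H; D/G; E; F] holding=B  ← match
         pickup(F) → towers=[A; C/H; D/G/B; E] holding=F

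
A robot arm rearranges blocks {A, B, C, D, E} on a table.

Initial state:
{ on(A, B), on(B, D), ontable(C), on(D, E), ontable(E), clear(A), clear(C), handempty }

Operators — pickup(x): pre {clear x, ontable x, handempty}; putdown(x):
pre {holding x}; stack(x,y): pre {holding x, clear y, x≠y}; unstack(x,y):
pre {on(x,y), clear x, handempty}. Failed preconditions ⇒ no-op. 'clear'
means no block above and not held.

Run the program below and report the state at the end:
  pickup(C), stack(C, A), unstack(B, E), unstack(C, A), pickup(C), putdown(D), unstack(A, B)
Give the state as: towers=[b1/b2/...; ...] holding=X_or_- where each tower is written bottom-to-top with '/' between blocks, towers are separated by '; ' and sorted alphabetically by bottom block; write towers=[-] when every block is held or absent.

step 1 (pickup(C)): towers=[E/D/B/A] holding=C
step 2 (stack(C, A)): towers=[E/D/B/A/C] holding=-
step 3 (unstack(B, E)) [no-op]: towers=[E/D/B/A/C] holding=-
step 4 (unstack(C, A)): towers=[E/D/B/A] holding=C
step 5 (pickup(C)) [no-op]: towers=[E/D/B/A] holding=C
step 6 (putdown(D)) [no-op]: towers=[E/D/B/A] holding=C
step 7 (unstack(A, B)) [no-op]: towers=[E/D/B/A] holding=C

towers=[E/D/B/A] holding=C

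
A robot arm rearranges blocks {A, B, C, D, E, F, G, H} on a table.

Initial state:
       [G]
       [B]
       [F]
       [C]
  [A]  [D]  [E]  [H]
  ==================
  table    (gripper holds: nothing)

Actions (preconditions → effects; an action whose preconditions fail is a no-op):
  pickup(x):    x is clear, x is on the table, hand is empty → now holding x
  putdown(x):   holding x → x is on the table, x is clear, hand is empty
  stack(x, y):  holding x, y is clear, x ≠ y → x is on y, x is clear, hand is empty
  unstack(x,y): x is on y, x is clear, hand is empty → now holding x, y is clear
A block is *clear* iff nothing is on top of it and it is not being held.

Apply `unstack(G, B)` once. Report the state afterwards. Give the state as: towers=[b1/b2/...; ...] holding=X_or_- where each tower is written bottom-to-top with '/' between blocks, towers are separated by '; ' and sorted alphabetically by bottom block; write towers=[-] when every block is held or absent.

before: towers=[A; D/C/F/B/G; E; H] holding=-
pre[unstack(G, B)]: on(G,B) ok, clear(G) ok, handempty ok
all met → apply unstack(G, B)
after:  towers=[A; D/C/F/B; E; H] holding=G

towers=[A; D/C/F/B; E; H] holding=G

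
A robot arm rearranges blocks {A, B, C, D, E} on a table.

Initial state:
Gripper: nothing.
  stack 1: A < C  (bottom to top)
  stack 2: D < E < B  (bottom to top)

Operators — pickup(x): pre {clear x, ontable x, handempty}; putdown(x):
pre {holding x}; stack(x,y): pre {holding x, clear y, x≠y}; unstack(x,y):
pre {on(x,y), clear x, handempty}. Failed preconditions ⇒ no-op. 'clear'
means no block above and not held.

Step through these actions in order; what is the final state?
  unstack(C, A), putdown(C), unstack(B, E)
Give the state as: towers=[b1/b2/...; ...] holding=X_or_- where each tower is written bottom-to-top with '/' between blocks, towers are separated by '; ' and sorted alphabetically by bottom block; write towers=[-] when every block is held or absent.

step 1 (unstack(C, A)): towers=[A; D/E/B] holding=C
step 2 (putdown(C)): towers=[A; C; D/E/B] holding=-
step 3 (unstack(B, E)): towers=[A; C; D/E] holding=B

towers=[A; C; D/E] holding=B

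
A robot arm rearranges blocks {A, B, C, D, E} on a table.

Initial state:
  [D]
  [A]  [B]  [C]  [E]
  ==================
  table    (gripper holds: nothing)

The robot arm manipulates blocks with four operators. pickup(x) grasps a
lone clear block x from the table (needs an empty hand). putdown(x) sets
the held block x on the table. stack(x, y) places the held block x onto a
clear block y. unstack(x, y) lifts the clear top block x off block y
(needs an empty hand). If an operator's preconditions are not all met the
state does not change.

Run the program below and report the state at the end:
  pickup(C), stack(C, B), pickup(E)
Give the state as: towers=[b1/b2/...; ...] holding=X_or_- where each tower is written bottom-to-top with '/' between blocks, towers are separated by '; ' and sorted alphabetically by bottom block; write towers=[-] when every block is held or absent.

step 1 (pickup(C)): towers=[A/D; B; E] holding=C
step 2 (stack(C, B)): towers=[A/D; B/C; E] holding=-
step 3 (pickup(E)): towers=[A/D; B/C] holding=E

towers=[A/D; B/C] holding=E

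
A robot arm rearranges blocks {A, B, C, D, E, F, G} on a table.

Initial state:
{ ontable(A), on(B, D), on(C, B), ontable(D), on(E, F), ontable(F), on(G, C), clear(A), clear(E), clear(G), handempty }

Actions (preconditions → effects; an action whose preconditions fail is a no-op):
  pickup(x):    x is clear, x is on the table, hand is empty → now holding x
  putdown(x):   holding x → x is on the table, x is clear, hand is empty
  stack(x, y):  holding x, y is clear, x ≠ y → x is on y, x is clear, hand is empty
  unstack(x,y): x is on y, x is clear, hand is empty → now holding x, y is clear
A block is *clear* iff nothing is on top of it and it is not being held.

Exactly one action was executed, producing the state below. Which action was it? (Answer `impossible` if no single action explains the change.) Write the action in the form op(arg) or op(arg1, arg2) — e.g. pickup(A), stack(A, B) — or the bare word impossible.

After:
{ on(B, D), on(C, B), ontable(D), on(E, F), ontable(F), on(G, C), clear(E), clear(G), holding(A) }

target: towers=[D/B/C/G; F/E] holding=A
     unstack(G, C) → towers=[A; D/B/C; F/E] holding=G
         pickup(A) → towers=[D/B/C/G; F/E] holding=A  ← match
     unstack(E, F) → towers=[A; D/B/C/G; F] holding=E

pickup(A)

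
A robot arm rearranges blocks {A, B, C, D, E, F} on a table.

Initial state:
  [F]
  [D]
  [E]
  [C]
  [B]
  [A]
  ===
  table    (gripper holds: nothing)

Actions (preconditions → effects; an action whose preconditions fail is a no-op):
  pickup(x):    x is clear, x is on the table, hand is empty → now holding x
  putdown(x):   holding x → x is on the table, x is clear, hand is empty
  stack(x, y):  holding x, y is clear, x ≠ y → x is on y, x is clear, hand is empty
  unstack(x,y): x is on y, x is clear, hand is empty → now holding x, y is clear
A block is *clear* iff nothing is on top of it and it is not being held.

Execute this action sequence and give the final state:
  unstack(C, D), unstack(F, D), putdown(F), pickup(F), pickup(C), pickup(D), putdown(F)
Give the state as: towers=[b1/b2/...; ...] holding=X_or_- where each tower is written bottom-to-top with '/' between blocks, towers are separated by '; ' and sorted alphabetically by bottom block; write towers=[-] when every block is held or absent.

towers=[A/B/C/E/D; F] holding=-

step 1 (unstack(C, D)) [no-op]: towers=[A/B/C/E/D/F] holding=-
step 2 (unstack(F, D)): towers=[A/B/C/E/D] holding=F
step 3 (putdown(F)): towers=[A/B/C/E/D; F] holding=-
step 4 (pickup(F)): towers=[A/B/C/E/D] holding=F
step 5 (pickup(C)) [no-op]: towers=[A/B/C/E/D] holding=F
step 6 (pickup(D)) [no-op]: towers=[A/B/C/E/D] holding=F
step 7 (putdown(F)): towers=[A/B/C/E/D; F] holding=-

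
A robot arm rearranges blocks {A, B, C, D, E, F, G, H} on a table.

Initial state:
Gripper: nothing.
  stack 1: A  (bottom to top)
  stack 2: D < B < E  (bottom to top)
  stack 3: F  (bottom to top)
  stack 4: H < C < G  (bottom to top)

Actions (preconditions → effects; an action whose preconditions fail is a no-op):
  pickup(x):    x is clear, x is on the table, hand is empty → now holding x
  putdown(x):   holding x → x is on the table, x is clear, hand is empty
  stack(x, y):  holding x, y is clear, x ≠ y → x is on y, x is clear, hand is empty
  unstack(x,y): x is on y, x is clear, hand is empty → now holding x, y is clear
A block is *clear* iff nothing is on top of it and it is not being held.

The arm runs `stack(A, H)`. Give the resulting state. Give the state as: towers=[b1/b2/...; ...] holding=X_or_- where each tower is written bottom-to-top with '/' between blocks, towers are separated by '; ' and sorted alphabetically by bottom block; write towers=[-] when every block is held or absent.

before: towers=[A; D/B/E; F; H/C/G] holding=-
pre[stack(A, H)]: holding(A) no, clear(H) no, A≠H yes
holding(A), clear(H) unmet → stack(A, H) is a no-op
after:  towers=[A; D/B/E; F; H/C/G] holding=-

towers=[A; D/B/E; F; H/C/G] holding=-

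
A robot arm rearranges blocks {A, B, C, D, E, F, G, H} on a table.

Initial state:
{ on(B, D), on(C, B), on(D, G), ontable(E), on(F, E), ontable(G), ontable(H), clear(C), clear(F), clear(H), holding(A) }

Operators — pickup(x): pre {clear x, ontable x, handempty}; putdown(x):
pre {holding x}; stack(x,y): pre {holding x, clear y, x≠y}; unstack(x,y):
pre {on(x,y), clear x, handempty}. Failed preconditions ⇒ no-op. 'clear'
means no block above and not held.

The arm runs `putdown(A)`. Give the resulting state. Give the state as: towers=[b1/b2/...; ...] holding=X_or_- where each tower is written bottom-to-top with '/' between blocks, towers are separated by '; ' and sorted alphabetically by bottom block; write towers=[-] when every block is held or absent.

towers=[A; E/F; G/D/B/C; H] holding=-

before: towers=[E/F; G/D/B/C; H] holding=A
pre[putdown(A)]: holding(A) ok
all met → apply putdown(A)
after:  towers=[A; E/F; G/D/B/C; H] holding=-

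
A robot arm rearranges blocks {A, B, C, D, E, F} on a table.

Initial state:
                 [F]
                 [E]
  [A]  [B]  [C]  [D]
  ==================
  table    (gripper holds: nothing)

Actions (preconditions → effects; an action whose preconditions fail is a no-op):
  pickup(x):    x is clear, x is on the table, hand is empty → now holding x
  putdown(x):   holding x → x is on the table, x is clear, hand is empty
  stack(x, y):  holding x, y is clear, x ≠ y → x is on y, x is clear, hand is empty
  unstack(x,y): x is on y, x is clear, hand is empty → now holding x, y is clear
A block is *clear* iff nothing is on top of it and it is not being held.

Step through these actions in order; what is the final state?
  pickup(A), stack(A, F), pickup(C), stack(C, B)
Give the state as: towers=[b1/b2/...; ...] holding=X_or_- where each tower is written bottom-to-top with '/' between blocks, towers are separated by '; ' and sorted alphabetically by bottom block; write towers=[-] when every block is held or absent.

step 1 (pickup(A)): towers=[B; C; D/E/F] holding=A
step 2 (stack(A, F)): towers=[B; C; D/E/F/A] holding=-
step 3 (pickup(C)): towers=[B; D/E/F/A] holding=C
step 4 (stack(C, B)): towers=[B/C; D/E/F/A] holding=-

towers=[B/C; D/E/F/A] holding=-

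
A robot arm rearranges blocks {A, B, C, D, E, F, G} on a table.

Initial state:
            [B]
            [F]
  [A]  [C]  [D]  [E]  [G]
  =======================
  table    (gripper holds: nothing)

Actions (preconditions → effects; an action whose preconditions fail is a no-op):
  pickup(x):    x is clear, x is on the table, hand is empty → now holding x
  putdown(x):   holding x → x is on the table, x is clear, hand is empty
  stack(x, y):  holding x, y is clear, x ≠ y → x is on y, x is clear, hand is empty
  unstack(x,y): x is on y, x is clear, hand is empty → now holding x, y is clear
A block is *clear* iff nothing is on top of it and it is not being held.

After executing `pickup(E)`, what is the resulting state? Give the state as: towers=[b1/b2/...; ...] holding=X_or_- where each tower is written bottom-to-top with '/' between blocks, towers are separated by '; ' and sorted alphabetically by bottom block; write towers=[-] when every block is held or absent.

towers=[A; C; D/F/B; G] holding=E

before: towers=[A; C; D/F/B; E; G] holding=-
pre[pickup(E)]: clear(E) yes, ontable(E) yes, handempty yes
all met → apply pickup(E)
after:  towers=[A; C; D/F/B; G] holding=E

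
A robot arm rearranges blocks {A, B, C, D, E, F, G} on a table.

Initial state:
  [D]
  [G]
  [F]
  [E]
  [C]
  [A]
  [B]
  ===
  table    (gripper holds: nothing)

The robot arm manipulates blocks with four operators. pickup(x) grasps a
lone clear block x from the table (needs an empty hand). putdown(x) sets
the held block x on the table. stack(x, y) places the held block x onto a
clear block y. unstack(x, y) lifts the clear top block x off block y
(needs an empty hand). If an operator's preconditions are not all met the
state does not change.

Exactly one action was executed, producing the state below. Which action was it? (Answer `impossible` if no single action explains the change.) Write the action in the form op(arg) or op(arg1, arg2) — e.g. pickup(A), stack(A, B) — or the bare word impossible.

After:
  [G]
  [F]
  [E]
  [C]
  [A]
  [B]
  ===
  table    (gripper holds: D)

unstack(D, G)

target: towers=[B/A/C/E/F/G] holding=D
     unstack(D, G) → towers=[B/A/C/E/F/G] holding=D  ← match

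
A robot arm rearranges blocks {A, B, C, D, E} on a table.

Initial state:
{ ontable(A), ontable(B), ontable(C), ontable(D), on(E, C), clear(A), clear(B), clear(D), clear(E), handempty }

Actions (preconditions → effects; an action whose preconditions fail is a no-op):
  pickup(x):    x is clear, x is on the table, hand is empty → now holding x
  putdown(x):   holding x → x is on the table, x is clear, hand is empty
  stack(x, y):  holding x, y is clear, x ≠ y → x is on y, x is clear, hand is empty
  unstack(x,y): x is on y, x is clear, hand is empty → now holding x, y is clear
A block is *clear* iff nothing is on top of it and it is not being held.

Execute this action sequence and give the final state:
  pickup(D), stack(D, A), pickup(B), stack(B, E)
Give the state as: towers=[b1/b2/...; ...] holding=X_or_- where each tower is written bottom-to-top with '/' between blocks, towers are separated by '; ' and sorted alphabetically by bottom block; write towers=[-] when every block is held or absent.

step 1 (pickup(D)): towers=[A; B; C/E] holding=D
step 2 (stack(D, A)): towers=[A/D; B; C/E] holding=-
step 3 (pickup(B)): towers=[A/D; C/E] holding=B
step 4 (stack(B, E)): towers=[A/D; C/E/B] holding=-

towers=[A/D; C/E/B] holding=-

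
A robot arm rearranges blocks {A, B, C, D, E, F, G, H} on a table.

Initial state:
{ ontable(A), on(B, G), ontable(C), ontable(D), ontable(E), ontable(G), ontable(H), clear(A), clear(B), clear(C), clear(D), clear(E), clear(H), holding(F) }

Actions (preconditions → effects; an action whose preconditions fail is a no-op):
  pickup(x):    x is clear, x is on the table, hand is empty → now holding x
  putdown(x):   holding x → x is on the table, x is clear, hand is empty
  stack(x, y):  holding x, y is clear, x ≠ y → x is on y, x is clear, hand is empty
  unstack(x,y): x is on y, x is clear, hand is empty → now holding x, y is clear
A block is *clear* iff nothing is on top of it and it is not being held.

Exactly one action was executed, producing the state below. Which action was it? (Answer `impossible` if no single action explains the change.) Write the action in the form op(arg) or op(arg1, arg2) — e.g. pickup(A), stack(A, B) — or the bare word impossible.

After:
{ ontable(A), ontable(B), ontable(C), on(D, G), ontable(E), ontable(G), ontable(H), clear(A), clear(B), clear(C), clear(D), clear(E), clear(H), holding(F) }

impossible

target: towers=[A; B; C; E; G/D; H] holding=F
        putdown(F) → towers=[A; C; D; E; F; G/B; H] holding=-
       stack(F, A) → towers=[A/F; C; D; E; G/B; H] holding=-
       stack(F, E) → towers=[A; C; D; E/F; G/B; H] holding=-
       stack(F, H) → towers=[A; C; D; E; G/B; H/F] holding=-
       stack(F, B) → towers=[A; C; D; E; G/B/F; H] holding=-
       stack(F, D) → towers=[A; C; D/F; E; G/B; H] holding=-
       stack(F, C) → towers=[A; C/F; D; E; G/B; H] holding=-
none of the 7 applicable actions match → impossible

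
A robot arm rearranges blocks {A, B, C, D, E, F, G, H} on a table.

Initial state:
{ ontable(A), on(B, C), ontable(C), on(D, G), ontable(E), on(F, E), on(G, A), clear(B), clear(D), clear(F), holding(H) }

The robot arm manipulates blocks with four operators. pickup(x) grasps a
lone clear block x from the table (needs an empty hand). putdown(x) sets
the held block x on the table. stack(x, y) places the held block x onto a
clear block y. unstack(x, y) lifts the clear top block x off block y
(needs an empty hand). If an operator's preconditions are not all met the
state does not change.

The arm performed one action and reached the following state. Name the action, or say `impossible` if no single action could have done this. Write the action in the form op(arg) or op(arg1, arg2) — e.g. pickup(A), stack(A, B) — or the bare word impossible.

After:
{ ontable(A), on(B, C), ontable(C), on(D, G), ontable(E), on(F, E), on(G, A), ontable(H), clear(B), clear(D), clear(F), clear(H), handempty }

putdown(H)

target: towers=[A/G/D; C/B; E/F; H] holding=-
        putdown(H) → towers=[A/G/D; C/B; E/F; H] holding=-  ← match
       stack(H, B) → towers=[A/G/D; C/B/H; E/F] holding=-
       stack(H, F) → towers=[A/G/D; C/B; E/F/H] holding=-
       stack(H, D) → towers=[A/G/D/H; C/B; E/F] holding=-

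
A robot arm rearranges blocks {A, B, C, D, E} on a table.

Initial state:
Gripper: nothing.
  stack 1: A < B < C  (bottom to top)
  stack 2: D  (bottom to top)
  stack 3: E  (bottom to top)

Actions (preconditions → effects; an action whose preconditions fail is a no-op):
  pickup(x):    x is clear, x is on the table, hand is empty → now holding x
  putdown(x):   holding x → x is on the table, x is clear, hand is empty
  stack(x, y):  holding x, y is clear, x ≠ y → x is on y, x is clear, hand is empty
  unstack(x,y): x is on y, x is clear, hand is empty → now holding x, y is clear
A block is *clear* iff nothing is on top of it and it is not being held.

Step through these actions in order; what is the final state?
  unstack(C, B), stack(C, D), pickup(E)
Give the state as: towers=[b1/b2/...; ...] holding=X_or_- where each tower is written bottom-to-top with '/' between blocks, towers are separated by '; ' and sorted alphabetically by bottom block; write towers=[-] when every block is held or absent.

towers=[A/B; D/C] holding=E

step 1 (unstack(C, B)): towers=[A/B; D; E] holding=C
step 2 (stack(C, D)): towers=[A/B; D/C; E] holding=-
step 3 (pickup(E)): towers=[A/B; D/C] holding=E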